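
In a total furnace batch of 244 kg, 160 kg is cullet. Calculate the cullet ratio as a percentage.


Cullet ratio = (cullet mass / total batch mass) * 100
  Ratio = 160 / 244 * 100 = 65.57%

65.57%


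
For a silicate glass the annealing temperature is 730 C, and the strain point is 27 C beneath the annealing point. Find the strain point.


Strain point = annealing point - difference:
  T_strain = 730 - 27 = 703 C

703 C


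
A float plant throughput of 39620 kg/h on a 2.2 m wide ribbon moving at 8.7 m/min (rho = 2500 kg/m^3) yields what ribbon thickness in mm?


Ribbon cross-section from mass balance:
  Volume rate = throughput / density = 39620 / 2500 = 15.848 m^3/h
  thickness = volume rate / (speed * 60 * width), i.e.
  thickness = throughput / (60 * speed * width * density) * 1000
  thickness = 39620 / (60 * 8.7 * 2.2 * 2500) * 1000 = 13.8 mm

13.8 mm


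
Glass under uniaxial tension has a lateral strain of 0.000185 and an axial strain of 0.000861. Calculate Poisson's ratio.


Poisson's ratio: nu = lateral strain / axial strain
  nu = 0.000185 / 0.000861 = 0.2149

0.2149


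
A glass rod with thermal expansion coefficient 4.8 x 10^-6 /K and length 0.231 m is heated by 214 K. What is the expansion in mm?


Thermal expansion formula: dL = alpha * L0 * dT
  dL = (4.8 x 10^-6) * 0.231 * 214 = 0.00023728 m
Convert to mm: 0.00023728 * 1000 = 0.2373 mm

0.2373 mm


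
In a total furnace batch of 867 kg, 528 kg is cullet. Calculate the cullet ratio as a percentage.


Cullet ratio = (cullet mass / total batch mass) * 100
  Ratio = 528 / 867 * 100 = 60.9%

60.9%


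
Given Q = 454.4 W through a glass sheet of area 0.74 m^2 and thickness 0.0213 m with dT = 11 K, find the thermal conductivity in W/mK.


Fourier's law rearranged: k = Q * t / (A * dT)
  Numerator = 454.4 * 0.0213 = 9.67872
  Denominator = 0.74 * 11 = 8.14
  k = 9.67872 / 8.14 = 1.189 W/mK

1.189 W/mK


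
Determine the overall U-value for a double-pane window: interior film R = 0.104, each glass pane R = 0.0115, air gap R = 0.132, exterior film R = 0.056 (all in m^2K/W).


Total thermal resistance (series):
  R_total = R_in + R_glass + R_air + R_glass + R_out
  R_total = 0.104 + 0.0115 + 0.132 + 0.0115 + 0.056 = 0.315 m^2K/W
U-value = 1 / R_total = 1 / 0.315 = 3.175 W/m^2K

3.175 W/m^2K


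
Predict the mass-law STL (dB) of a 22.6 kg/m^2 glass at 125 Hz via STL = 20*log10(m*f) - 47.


Mass law: STL = 20 * log10(m * f) - 47
  m * f = 22.6 * 125 = 2825
  log10(2825) = 3.45102
  STL = 20 * 3.45102 - 47 = 69.0204 - 47 = 22.0 dB

22.0 dB


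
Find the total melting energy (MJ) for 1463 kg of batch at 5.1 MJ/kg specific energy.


Total energy = mass * specific energy
  E = 1463 * 5.1 = 7461.3 MJ

7461.3 MJ


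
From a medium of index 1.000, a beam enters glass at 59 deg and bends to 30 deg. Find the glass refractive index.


Apply Snell's law: n1 * sin(theta1) = n2 * sin(theta2)
  n2 = n1 * sin(theta1) / sin(theta2)
  sin(59) = 0.857167
  sin(30) = 0.5
  n2 = 1.000 * 0.857167 / 0.5 = 1.7143

1.7143


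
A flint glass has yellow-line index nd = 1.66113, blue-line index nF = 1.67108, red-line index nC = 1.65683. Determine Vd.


Abbe number formula: Vd = (nd - 1) / (nF - nC)
  nd - 1 = 1.66113 - 1 = 0.66113
  nF - nC = 1.67108 - 1.65683 = 0.01425
  Vd = 0.66113 / 0.01425 = 46.4

46.4


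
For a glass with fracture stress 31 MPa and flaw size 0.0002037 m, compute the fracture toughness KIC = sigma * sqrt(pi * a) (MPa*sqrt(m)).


Fracture toughness: KIC = sigma * sqrt(pi * a)
  pi * a = pi * 0.0002037 = 0.000639942
  sqrt(pi * a) = 0.025297
  KIC = 31 * 0.025297 = 0.784 MPa*sqrt(m)

0.784 MPa*sqrt(m)


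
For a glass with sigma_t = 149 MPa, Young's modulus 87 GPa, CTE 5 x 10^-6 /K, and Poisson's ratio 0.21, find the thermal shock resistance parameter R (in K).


Thermal shock resistance: R = sigma * (1 - nu) / (E * alpha)
  Numerator = 149 * (1 - 0.21) = 117.71
  Denominator = 87 * 1000 * (5 x 10^-6) = 0.435
  R = 117.71 / 0.435 = 270.6 K

270.6 K


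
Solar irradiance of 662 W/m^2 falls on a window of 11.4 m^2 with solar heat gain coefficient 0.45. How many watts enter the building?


Solar heat gain: Q = Area * SHGC * Irradiance
  Q = 11.4 * 0.45 * 662 = 3396.1 W

3396.1 W


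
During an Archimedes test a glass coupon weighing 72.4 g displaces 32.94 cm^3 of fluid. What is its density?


Use the definition of density:
  rho = mass / volume
  rho = 72.4 / 32.94 = 2.198 g/cm^3

2.198 g/cm^3


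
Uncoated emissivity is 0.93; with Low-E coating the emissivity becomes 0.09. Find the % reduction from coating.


Percentage reduction = (1 - coated/uncoated) * 100
  Ratio = 0.09 / 0.93 = 0.0968
  Reduction = (1 - 0.0968) * 100 = 90.3%

90.3%


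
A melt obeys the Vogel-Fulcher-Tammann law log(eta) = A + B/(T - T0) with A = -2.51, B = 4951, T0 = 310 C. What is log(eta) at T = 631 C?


VFT equation: log(eta) = A + B / (T - T0)
  T - T0 = 631 - 310 = 321
  B / (T - T0) = 4951 / 321 = 15.424
  log(eta) = -2.51 + 15.424 = 12.914

12.914


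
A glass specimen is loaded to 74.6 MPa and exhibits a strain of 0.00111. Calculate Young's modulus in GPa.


Young's modulus: E = stress / strain
  E = 74.6 MPa / 0.00111 = 67207.21 MPa
Convert to GPa: 67207.21 / 1000 = 67.21 GPa

67.21 GPa


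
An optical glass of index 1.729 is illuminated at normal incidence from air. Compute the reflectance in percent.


Fresnel reflectance at normal incidence:
  R = ((n - 1)/(n + 1))^2
  (n - 1)/(n + 1) = (1.729 - 1)/(1.729 + 1) = 0.267131
  R = 0.267131^2 = 0.071359
  R(%) = 0.071359 * 100 = 7.136%

7.136%


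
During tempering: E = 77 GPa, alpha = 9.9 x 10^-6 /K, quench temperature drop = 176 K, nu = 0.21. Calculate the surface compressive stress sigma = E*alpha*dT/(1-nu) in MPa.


Tempering stress: sigma = E * alpha * dT / (1 - nu)
  E (MPa) = 77 * 1000 = 77000
  Numerator = 77000 * (9.9 x 10^-6) * 176 = 134.1648
  Denominator = 1 - 0.21 = 0.79
  sigma = 134.1648 / 0.79 = 169.8 MPa

169.8 MPa


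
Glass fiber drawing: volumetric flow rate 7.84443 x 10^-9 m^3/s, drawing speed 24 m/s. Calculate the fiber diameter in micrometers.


Cross-sectional area from continuity:
  A = Q / v = 7.84443 x 10^-9 / 24 = 3.268512 x 10^-10 m^2
Diameter from circular cross-section:
  d = sqrt(4A / pi) * 10^6 (m -> um)
  d = sqrt(4 * 3.268512 x 10^-10 / pi) * 10^6 = 20.4 um

20.4 um


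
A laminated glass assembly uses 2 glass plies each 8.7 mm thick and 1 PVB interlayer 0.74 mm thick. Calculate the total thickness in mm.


Total thickness = glass contribution + PVB contribution
  Glass: 2 * 8.7 = 17.4 mm
  PVB: 1 * 0.74 = 0.74 mm
  Total = 17.4 + 0.74 = 18.14 mm

18.14 mm


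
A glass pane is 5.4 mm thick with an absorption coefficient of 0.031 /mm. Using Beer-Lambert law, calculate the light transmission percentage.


Beer-Lambert law: T = exp(-alpha * thickness)
  exponent = -0.031 * 5.4 = -0.1674
  T = exp(-0.1674) = 0.8459
  Percentage = 0.8459 * 100 = 84.59%

84.59%


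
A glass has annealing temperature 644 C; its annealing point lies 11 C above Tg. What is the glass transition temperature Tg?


Rearrange T_anneal = Tg + offset for Tg:
  Tg = T_anneal - offset = 644 - 11 = 633 C

633 C


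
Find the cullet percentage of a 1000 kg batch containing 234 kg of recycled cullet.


Cullet ratio = (cullet mass / total batch mass) * 100
  Ratio = 234 / 1000 * 100 = 23.4%

23.4%


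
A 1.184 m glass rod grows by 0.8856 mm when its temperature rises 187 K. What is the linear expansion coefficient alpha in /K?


Rearrange dL = alpha * L0 * dT for alpha:
  alpha = dL / (L0 * dT)
  alpha = (0.8856 / 1000) / (1.184 * 187) = 0.000004 /K = 4 x 10^-6 /K

4 x 10^-6 /K


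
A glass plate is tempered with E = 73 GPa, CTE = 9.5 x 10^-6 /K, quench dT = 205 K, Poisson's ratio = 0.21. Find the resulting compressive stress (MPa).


Tempering stress: sigma = E * alpha * dT / (1 - nu)
  E (MPa) = 73 * 1000 = 73000
  Numerator = 73000 * (9.5 x 10^-6) * 205 = 142.1675
  Denominator = 1 - 0.21 = 0.79
  sigma = 142.1675 / 0.79 = 180.0 MPa

180.0 MPa


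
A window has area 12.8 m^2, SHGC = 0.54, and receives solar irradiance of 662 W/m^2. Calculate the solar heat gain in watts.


Solar heat gain: Q = Area * SHGC * Irradiance
  Q = 12.8 * 0.54 * 662 = 4575.7 W

4575.7 W


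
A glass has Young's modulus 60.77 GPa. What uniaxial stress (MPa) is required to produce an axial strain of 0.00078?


Rearrange E = sigma / epsilon:
  sigma = E * epsilon
  E (MPa) = 60.77 * 1000 = 60770
  sigma = 60770 * 0.00078 = 47.4 MPa

47.4 MPa


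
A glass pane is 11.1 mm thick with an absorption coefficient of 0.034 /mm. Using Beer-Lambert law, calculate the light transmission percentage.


Beer-Lambert law: T = exp(-alpha * thickness)
  exponent = -0.034 * 11.1 = -0.3774
  T = exp(-0.3774) = 0.6856
  Percentage = 0.6856 * 100 = 68.56%

68.56%


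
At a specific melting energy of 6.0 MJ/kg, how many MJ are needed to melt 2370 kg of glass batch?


Total energy = mass * specific energy
  E = 2370 * 6.0 = 14220 MJ

14220 MJ


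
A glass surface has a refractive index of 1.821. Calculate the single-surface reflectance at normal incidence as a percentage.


Fresnel reflectance at normal incidence:
  R = ((n - 1)/(n + 1))^2
  (n - 1)/(n + 1) = (1.821 - 1)/(1.821 + 1) = 0.291032
  R = 0.291032^2 = 0.0846996
  R(%) = 0.0846996 * 100 = 8.47%

8.47%


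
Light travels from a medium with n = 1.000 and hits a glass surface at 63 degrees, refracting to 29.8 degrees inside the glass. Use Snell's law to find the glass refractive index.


Apply Snell's law: n1 * sin(theta1) = n2 * sin(theta2)
  n2 = n1 * sin(theta1) / sin(theta2)
  sin(63) = 0.891007
  sin(29.8) = 0.496974
  n2 = 1.000 * 0.891007 / 0.496974 = 1.7929

1.7929


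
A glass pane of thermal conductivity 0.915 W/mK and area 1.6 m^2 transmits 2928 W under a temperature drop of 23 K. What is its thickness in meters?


Fourier's law: t = k * A * dT / Q
  t = 0.915 * 1.6 * 23 / 2928
  t = 33.672 / 2928 = 0.0115 m

0.0115 m


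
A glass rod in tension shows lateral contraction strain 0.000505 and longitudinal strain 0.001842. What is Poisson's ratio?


Poisson's ratio: nu = lateral strain / axial strain
  nu = 0.000505 / 0.001842 = 0.2742

0.2742


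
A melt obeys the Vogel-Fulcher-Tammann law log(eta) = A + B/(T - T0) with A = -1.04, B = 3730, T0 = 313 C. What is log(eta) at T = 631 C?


VFT equation: log(eta) = A + B / (T - T0)
  T - T0 = 631 - 313 = 318
  B / (T - T0) = 3730 / 318 = 11.73
  log(eta) = -1.04 + 11.73 = 10.69

10.69


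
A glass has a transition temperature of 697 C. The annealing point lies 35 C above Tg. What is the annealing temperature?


The annealing temperature is Tg plus the offset:
  T_anneal = 697 + 35 = 732 C

732 C


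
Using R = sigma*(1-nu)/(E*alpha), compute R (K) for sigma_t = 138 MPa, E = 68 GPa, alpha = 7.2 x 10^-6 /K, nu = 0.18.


Thermal shock resistance: R = sigma * (1 - nu) / (E * alpha)
  Numerator = 138 * (1 - 0.18) = 113.16
  Denominator = 68 * 1000 * (7.2 x 10^-6) = 0.4896
  R = 113.16 / 0.4896 = 231.1 K

231.1 K


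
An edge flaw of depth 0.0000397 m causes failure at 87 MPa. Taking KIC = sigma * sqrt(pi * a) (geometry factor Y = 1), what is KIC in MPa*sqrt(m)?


Fracture toughness: KIC = sigma * sqrt(pi * a)
  pi * a = pi * 0.0000397 = 0.000124721
  sqrt(pi * a) = 0.011168
  KIC = 87 * 0.011168 = 0.972 MPa*sqrt(m)

0.972 MPa*sqrt(m)


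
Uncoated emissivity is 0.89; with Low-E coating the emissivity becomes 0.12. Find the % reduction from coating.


Percentage reduction = (1 - coated/uncoated) * 100
  Ratio = 0.12 / 0.89 = 0.1348
  Reduction = (1 - 0.1348) * 100 = 86.5%

86.5%


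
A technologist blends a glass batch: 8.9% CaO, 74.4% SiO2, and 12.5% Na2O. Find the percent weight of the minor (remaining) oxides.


Sum the three major oxides:
  SiO2 + Na2O + CaO = 74.4 + 12.5 + 8.9 = 95.8%
Subtract from 100%:
  Others = 100 - 95.8 = 4.2%

4.2%


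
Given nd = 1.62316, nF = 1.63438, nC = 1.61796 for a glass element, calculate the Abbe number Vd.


Abbe number formula: Vd = (nd - 1) / (nF - nC)
  nd - 1 = 1.62316 - 1 = 0.62316
  nF - nC = 1.63438 - 1.61796 = 0.01642
  Vd = 0.62316 / 0.01642 = 37.95

37.95


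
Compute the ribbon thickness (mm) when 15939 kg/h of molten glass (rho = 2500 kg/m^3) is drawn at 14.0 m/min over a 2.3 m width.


Ribbon cross-section from mass balance:
  Volume rate = throughput / density = 15939 / 2500 = 6.3756 m^3/h
  thickness = volume rate / (speed * 60 * width), i.e.
  thickness = throughput / (60 * speed * width * density) * 1000
  thickness = 15939 / (60 * 14.0 * 2.3 * 2500) * 1000 = 3.3 mm

3.3 mm


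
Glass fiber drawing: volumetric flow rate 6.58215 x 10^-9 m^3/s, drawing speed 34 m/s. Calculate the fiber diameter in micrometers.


Cross-sectional area from continuity:
  A = Q / v = 6.58215 x 10^-9 / 34 = 1.935926 x 10^-10 m^2
Diameter from circular cross-section:
  d = sqrt(4A / pi) * 10^6 (m -> um)
  d = sqrt(4 * 1.935926 x 10^-10 / pi) * 10^6 = 15.7 um

15.7 um


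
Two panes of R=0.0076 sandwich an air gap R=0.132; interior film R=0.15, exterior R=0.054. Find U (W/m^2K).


Total thermal resistance (series):
  R_total = R_in + R_glass + R_air + R_glass + R_out
  R_total = 0.15 + 0.0076 + 0.132 + 0.0076 + 0.054 = 0.3512 m^2K/W
U-value = 1 / R_total = 1 / 0.3512 = 2.847 W/m^2K

2.847 W/m^2K


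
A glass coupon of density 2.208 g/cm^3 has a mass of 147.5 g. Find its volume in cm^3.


Rearrange rho = m / V:
  V = m / rho
  V = 147.5 / 2.208 = 66.803 cm^3

66.803 cm^3


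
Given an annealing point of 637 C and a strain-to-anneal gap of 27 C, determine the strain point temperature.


Strain point = annealing point - difference:
  T_strain = 637 - 27 = 610 C

610 C


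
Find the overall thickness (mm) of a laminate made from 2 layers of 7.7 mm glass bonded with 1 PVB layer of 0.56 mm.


Total thickness = glass contribution + PVB contribution
  Glass: 2 * 7.7 = 15.4 mm
  PVB: 1 * 0.56 = 0.56 mm
  Total = 15.4 + 0.56 = 15.96 mm

15.96 mm


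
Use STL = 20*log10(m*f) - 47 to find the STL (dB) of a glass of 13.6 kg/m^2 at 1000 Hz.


Mass law: STL = 20 * log10(m * f) - 47
  m * f = 13.6 * 1000 = 13600
  log10(13600) = 4.13354
  STL = 20 * 4.13354 - 47 = 82.6708 - 47 = 35.7 dB

35.7 dB


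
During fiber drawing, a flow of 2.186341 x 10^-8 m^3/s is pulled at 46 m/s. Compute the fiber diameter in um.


Cross-sectional area from continuity:
  A = Q / v = 2.186341 x 10^-8 / 46 = 4.752915 x 10^-10 m^2
Diameter from circular cross-section:
  d = sqrt(4A / pi) * 10^6 (m -> um)
  d = sqrt(4 * 4.752915 x 10^-10 / pi) * 10^6 = 24.6 um

24.6 um


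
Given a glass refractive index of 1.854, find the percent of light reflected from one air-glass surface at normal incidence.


Fresnel reflectance at normal incidence:
  R = ((n - 1)/(n + 1))^2
  (n - 1)/(n + 1) = (1.854 - 1)/(1.854 + 1) = 0.299229
  R = 0.299229^2 = 0.089538
  R(%) = 0.089538 * 100 = 8.954%

8.954%


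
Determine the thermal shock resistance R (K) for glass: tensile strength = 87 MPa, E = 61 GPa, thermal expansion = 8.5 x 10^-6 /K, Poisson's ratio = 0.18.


Thermal shock resistance: R = sigma * (1 - nu) / (E * alpha)
  Numerator = 87 * (1 - 0.18) = 71.34
  Denominator = 61 * 1000 * (8.5 x 10^-6) = 0.5185
  R = 71.34 / 0.5185 = 137.6 K

137.6 K


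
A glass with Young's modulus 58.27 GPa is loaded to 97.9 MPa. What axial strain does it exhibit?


Rearrange E = sigma / epsilon:
  epsilon = sigma / E
  E (MPa) = 58.27 * 1000 = 58270
  epsilon = 97.9 / 58270 = 0.00168

0.00168


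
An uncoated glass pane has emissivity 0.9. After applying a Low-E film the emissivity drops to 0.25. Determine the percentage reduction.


Percentage reduction = (1 - coated/uncoated) * 100
  Ratio = 0.25 / 0.9 = 0.2778
  Reduction = (1 - 0.2778) * 100 = 72.2%

72.2%


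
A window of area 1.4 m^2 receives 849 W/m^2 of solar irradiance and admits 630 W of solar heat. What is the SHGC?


Rearrange Q = Area * SHGC * Irradiance:
  SHGC = Q / (Area * Irradiance)
  SHGC = 630 / (1.4 * 849) = 0.53

0.53


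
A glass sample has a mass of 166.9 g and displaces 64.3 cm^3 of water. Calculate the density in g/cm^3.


Use the definition of density:
  rho = mass / volume
  rho = 166.9 / 64.3 = 2.596 g/cm^3

2.596 g/cm^3


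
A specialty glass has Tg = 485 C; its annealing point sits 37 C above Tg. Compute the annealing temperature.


The annealing temperature is Tg plus the offset:
  T_anneal = 485 + 37 = 522 C

522 C


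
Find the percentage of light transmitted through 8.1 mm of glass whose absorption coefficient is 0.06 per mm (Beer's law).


Beer-Lambert law: T = exp(-alpha * thickness)
  exponent = -0.06 * 8.1 = -0.486
  T = exp(-0.486) = 0.6151
  Percentage = 0.6151 * 100 = 61.51%

61.51%


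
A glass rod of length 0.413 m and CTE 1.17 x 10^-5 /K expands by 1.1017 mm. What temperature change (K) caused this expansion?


Rearrange dL = alpha * L0 * dT for dT:
  dT = dL / (alpha * L0)
  dL (m) = 1.1017 / 1000 = 0.0011017
  dT = 0.0011017 / ((1.17 x 10^-5) * 0.413) = 228.0 K

228.0 K


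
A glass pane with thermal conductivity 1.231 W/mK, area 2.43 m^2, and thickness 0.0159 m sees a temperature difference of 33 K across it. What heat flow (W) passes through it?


Fourier's law: Q = k * A * dT / t
  Q = 1.231 * 2.43 * 33 / 0.0159
  Q = 98.71389 / 0.0159 = 6208.4 W

6208.4 W


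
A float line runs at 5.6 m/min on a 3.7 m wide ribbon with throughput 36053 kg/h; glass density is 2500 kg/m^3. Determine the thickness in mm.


Ribbon cross-section from mass balance:
  Volume rate = throughput / density = 36053 / 2500 = 14.4212 m^3/h
  thickness = volume rate / (speed * 60 * width), i.e.
  thickness = throughput / (60 * speed * width * density) * 1000
  thickness = 36053 / (60 * 5.6 * 3.7 * 2500) * 1000 = 11.6 mm

11.6 mm


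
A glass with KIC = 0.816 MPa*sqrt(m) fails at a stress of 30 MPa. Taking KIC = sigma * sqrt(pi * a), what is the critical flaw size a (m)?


Rearrange KIC = sigma * sqrt(pi * a):
  sqrt(pi * a) = KIC / sigma
  sqrt(pi * a) = 0.816 / 30 = 0.0272
  a = (KIC / sigma)^2 / pi
  a = 0.0272^2 / pi = 0.0002355 m

0.0002355 m


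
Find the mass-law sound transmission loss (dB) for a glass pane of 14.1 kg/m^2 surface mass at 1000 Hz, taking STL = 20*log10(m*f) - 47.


Mass law: STL = 20 * log10(m * f) - 47
  m * f = 14.1 * 1000 = 14100
  log10(14100) = 4.14922
  STL = 20 * 4.14922 - 47 = 82.9844 - 47 = 36.0 dB

36.0 dB


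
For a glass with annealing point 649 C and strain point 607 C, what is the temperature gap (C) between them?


Gap = T_anneal - T_strain:
  gap = 649 - 607 = 42 C

42 C


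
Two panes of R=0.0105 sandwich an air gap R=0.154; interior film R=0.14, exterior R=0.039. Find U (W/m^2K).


Total thermal resistance (series):
  R_total = R_in + R_glass + R_air + R_glass + R_out
  R_total = 0.14 + 0.0105 + 0.154 + 0.0105 + 0.039 = 0.354 m^2K/W
U-value = 1 / R_total = 1 / 0.354 = 2.825 W/m^2K

2.825 W/m^2K


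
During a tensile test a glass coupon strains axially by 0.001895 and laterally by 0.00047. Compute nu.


Poisson's ratio: nu = lateral strain / axial strain
  nu = 0.00047 / 0.001895 = 0.248

0.248


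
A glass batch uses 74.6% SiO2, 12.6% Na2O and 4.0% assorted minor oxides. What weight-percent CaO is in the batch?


Pieces sum to 100%:
  CaO = 100 - (SiO2 + Na2O + others)
  CaO = 100 - (74.6 + 12.6 + 4.0) = 8.8%

8.8%


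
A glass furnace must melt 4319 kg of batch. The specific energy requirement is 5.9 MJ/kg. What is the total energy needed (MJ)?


Total energy = mass * specific energy
  E = 4319 * 5.9 = 25482.1 MJ

25482.1 MJ


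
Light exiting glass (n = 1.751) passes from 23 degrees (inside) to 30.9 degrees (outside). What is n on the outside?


Apply Snell's law: n1 * sin(theta1) = n2 * sin(theta2)
  n2 = n1 * sin(theta1) / sin(theta2)
  sin(23) = 0.390731
  sin(30.9) = 0.513541
  n2 = 1.751 * 0.390731 / 0.513541 = 1.3323

1.3323


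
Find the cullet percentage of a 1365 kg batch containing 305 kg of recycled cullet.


Cullet ratio = (cullet mass / total batch mass) * 100
  Ratio = 305 / 1365 * 100 = 22.34%

22.34%


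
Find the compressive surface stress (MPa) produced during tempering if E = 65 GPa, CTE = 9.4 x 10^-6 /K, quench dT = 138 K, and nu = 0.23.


Tempering stress: sigma = E * alpha * dT / (1 - nu)
  E (MPa) = 65 * 1000 = 65000
  Numerator = 65000 * (9.4 x 10^-6) * 138 = 84.318
  Denominator = 1 - 0.23 = 0.77
  sigma = 84.318 / 0.77 = 109.5 MPa

109.5 MPa


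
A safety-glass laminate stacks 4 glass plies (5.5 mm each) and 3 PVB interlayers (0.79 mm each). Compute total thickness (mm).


Total thickness = glass contribution + PVB contribution
  Glass: 4 * 5.5 = 22.0 mm
  PVB: 3 * 0.79 = 2.37 mm
  Total = 22.0 + 2.37 = 24.37 mm

24.37 mm


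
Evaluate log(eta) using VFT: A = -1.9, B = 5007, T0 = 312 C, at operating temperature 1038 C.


VFT equation: log(eta) = A + B / (T - T0)
  T - T0 = 1038 - 312 = 726
  B / (T - T0) = 5007 / 726 = 6.897
  log(eta) = -1.9 + 6.897 = 4.997

4.997


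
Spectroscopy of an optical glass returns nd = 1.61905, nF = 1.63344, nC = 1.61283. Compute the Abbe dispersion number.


Abbe number formula: Vd = (nd - 1) / (nF - nC)
  nd - 1 = 1.61905 - 1 = 0.61905
  nF - nC = 1.63344 - 1.61283 = 0.02061
  Vd = 0.61905 / 0.02061 = 30.04

30.04


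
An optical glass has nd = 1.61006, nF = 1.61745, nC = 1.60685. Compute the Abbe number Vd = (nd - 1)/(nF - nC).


Abbe number formula: Vd = (nd - 1) / (nF - nC)
  nd - 1 = 1.61006 - 1 = 0.61006
  nF - nC = 1.61745 - 1.60685 = 0.0106
  Vd = 0.61006 / 0.0106 = 57.55

57.55


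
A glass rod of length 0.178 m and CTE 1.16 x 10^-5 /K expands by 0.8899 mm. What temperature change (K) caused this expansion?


Rearrange dL = alpha * L0 * dT for dT:
  dT = dL / (alpha * L0)
  dL (m) = 0.8899 / 1000 = 0.0008899
  dT = 0.0008899 / ((1.16 x 10^-5) * 0.178) = 431.0 K

431.0 K


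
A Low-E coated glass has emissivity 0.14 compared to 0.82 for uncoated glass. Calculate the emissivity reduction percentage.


Percentage reduction = (1 - coated/uncoated) * 100
  Ratio = 0.14 / 0.82 = 0.1707
  Reduction = (1 - 0.1707) * 100 = 82.9%

82.9%


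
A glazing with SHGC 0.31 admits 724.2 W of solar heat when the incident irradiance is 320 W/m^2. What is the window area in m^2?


Rearrange Q = Area * SHGC * Irradiance:
  Area = Q / (SHGC * Irradiance)
  Area = 724.2 / (0.31 * 320) = 7.3 m^2

7.3 m^2


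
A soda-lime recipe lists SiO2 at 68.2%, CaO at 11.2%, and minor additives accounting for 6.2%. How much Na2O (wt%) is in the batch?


Pieces sum to 100%:
  Na2O = 100 - (SiO2 + CaO + others)
  Na2O = 100 - (68.2 + 11.2 + 6.2) = 14.4%

14.4%


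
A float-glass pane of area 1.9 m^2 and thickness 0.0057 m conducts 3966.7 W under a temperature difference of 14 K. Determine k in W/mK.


Fourier's law rearranged: k = Q * t / (A * dT)
  Numerator = 3966.7 * 0.0057 = 22.61019
  Denominator = 1.9 * 14 = 26.6
  k = 22.61019 / 26.6 = 0.85 W/mK

0.85 W/mK


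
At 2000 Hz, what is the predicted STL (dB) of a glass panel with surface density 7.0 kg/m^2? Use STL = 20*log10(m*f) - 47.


Mass law: STL = 20 * log10(m * f) - 47
  m * f = 7.0 * 2000 = 14000
  log10(14000) = 4.14613
  STL = 20 * 4.14613 - 47 = 82.9226 - 47 = 35.9 dB

35.9 dB


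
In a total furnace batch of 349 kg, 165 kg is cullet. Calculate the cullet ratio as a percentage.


Cullet ratio = (cullet mass / total batch mass) * 100
  Ratio = 165 / 349 * 100 = 47.28%

47.28%


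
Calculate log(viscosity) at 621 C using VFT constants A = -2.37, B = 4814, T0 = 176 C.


VFT equation: log(eta) = A + B / (T - T0)
  T - T0 = 621 - 176 = 445
  B / (T - T0) = 4814 / 445 = 10.818
  log(eta) = -2.37 + 10.818 = 8.448

8.448


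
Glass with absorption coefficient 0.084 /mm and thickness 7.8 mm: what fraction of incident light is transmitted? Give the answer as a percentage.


Beer-Lambert law: T = exp(-alpha * thickness)
  exponent = -0.084 * 7.8 = -0.6552
  T = exp(-0.6552) = 0.5193
  Percentage = 0.5193 * 100 = 51.93%

51.93%


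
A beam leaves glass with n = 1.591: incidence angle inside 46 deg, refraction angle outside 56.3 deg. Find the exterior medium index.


Apply Snell's law: n1 * sin(theta1) = n2 * sin(theta2)
  n2 = n1 * sin(theta1) / sin(theta2)
  sin(46) = 0.71934
  sin(56.3) = 0.831954
  n2 = 1.591 * 0.71934 / 0.831954 = 1.3756

1.3756


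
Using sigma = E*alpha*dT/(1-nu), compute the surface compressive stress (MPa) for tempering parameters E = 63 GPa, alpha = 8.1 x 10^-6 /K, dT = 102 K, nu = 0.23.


Tempering stress: sigma = E * alpha * dT / (1 - nu)
  E (MPa) = 63 * 1000 = 63000
  Numerator = 63000 * (8.1 x 10^-6) * 102 = 52.0506
  Denominator = 1 - 0.23 = 0.77
  sigma = 52.0506 / 0.77 = 67.6 MPa

67.6 MPa


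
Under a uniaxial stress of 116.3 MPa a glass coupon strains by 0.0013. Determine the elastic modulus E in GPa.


Young's modulus: E = stress / strain
  E = 116.3 MPa / 0.0013 = 89461.54 MPa
Convert to GPa: 89461.54 / 1000 = 89.46 GPa

89.46 GPa


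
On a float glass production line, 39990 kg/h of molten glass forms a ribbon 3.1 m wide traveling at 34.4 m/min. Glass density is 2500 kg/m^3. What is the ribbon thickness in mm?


Ribbon cross-section from mass balance:
  Volume rate = throughput / density = 39990 / 2500 = 15.996 m^3/h
  thickness = volume rate / (speed * 60 * width), i.e.
  thickness = throughput / (60 * speed * width * density) * 1000
  thickness = 39990 / (60 * 34.4 * 3.1 * 2500) * 1000 = 2.5 mm

2.5 mm


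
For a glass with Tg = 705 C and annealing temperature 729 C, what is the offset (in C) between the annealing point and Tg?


Offset = T_anneal - Tg:
  offset = 729 - 705 = 24 C

24 C


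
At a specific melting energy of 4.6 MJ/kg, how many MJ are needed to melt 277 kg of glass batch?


Total energy = mass * specific energy
  E = 277 * 4.6 = 1274.2 MJ

1274.2 MJ


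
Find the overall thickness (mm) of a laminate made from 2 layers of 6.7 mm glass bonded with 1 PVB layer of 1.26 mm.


Total thickness = glass contribution + PVB contribution
  Glass: 2 * 6.7 = 13.4 mm
  PVB: 1 * 1.26 = 1.26 mm
  Total = 13.4 + 1.26 = 14.66 mm

14.66 mm


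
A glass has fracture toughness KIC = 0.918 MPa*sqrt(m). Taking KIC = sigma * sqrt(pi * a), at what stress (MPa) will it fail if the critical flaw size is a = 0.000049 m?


Rearrange KIC = sigma * sqrt(pi * a):
  sigma = KIC / sqrt(pi * a)
  sqrt(pi * 0.000049) = 0.012407
  sigma = 0.918 / 0.012407 = 73.99 MPa

73.99 MPa


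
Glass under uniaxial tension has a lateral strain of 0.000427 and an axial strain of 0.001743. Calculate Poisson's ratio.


Poisson's ratio: nu = lateral strain / axial strain
  nu = 0.000427 / 0.001743 = 0.245

0.245


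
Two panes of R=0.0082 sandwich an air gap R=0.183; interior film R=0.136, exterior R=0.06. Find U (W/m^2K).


Total thermal resistance (series):
  R_total = R_in + R_glass + R_air + R_glass + R_out
  R_total = 0.136 + 0.0082 + 0.183 + 0.0082 + 0.06 = 0.3954 m^2K/W
U-value = 1 / R_total = 1 / 0.3954 = 2.529 W/m^2K

2.529 W/m^2K


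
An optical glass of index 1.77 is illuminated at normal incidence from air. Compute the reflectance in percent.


Fresnel reflectance at normal incidence:
  R = ((n - 1)/(n + 1))^2
  (n - 1)/(n + 1) = (1.77 - 1)/(1.77 + 1) = 0.277978
  R = 0.277978^2 = 0.0772718
  R(%) = 0.0772718 * 100 = 7.727%

7.727%


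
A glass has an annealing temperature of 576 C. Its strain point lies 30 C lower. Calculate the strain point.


Strain point = annealing point - difference:
  T_strain = 576 - 30 = 546 C

546 C


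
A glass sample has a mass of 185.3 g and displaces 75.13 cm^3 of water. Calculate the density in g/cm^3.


Use the definition of density:
  rho = mass / volume
  rho = 185.3 / 75.13 = 2.466 g/cm^3

2.466 g/cm^3


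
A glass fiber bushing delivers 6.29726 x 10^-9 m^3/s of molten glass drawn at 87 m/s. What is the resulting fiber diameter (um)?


Cross-sectional area from continuity:
  A = Q / v = 6.29726 x 10^-9 / 87 = 7.23823 x 10^-11 m^2
Diameter from circular cross-section:
  d = sqrt(4A / pi) * 10^6 (m -> um)
  d = sqrt(4 * 7.23823 x 10^-11 / pi) * 10^6 = 9.6 um

9.6 um


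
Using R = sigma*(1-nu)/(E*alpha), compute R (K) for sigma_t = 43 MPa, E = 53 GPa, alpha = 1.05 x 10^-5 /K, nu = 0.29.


Thermal shock resistance: R = sigma * (1 - nu) / (E * alpha)
  Numerator = 43 * (1 - 0.29) = 30.53
  Denominator = 53 * 1000 * (1.05 x 10^-5) = 0.5565
  R = 30.53 / 0.5565 = 54.9 K

54.9 K


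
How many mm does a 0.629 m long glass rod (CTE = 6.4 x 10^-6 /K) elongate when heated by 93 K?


Thermal expansion formula: dL = alpha * L0 * dT
  dL = (6.4 x 10^-6) * 0.629 * 93 = 0.00037438 m
Convert to mm: 0.00037438 * 1000 = 0.3744 mm

0.3744 mm


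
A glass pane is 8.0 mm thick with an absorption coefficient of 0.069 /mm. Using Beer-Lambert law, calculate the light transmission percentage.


Beer-Lambert law: T = exp(-alpha * thickness)
  exponent = -0.069 * 8.0 = -0.552
  T = exp(-0.552) = 0.5758
  Percentage = 0.5758 * 100 = 57.58%

57.58%


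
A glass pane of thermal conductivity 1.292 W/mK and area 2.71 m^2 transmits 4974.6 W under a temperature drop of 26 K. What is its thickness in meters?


Fourier's law: t = k * A * dT / Q
  t = 1.292 * 2.71 * 26 / 4974.6
  t = 91.03432 / 4974.6 = 0.0183 m

0.0183 m


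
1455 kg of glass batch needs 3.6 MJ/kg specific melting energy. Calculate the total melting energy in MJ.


Total energy = mass * specific energy
  E = 1455 * 3.6 = 5238 MJ

5238 MJ


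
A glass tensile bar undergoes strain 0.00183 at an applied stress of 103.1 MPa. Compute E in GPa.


Young's modulus: E = stress / strain
  E = 103.1 MPa / 0.00183 = 56338.8 MPa
Convert to GPa: 56338.8 / 1000 = 56.34 GPa

56.34 GPa


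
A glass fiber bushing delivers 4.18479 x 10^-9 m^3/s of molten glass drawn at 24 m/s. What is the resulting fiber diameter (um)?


Cross-sectional area from continuity:
  A = Q / v = 4.18479 x 10^-9 / 24 = 1.743663 x 10^-10 m^2
Diameter from circular cross-section:
  d = sqrt(4A / pi) * 10^6 (m -> um)
  d = sqrt(4 * 1.743663 x 10^-10 / pi) * 10^6 = 14.9 um

14.9 um


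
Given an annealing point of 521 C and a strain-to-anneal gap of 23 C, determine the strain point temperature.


Strain point = annealing point - difference:
  T_strain = 521 - 23 = 498 C

498 C


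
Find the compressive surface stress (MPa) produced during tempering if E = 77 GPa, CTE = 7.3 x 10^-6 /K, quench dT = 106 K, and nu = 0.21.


Tempering stress: sigma = E * alpha * dT / (1 - nu)
  E (MPa) = 77 * 1000 = 77000
  Numerator = 77000 * (7.3 x 10^-6) * 106 = 59.5826
  Denominator = 1 - 0.21 = 0.79
  sigma = 59.5826 / 0.79 = 75.4 MPa

75.4 MPa


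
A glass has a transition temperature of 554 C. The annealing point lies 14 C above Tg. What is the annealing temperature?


The annealing temperature is Tg plus the offset:
  T_anneal = 554 + 14 = 568 C

568 C


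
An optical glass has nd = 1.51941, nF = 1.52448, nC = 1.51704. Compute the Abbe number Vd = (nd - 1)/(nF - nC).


Abbe number formula: Vd = (nd - 1) / (nF - nC)
  nd - 1 = 1.51941 - 1 = 0.51941
  nF - nC = 1.52448 - 1.51704 = 0.00744
  Vd = 0.51941 / 0.00744 = 69.81

69.81


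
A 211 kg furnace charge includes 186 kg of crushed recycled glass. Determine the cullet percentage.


Cullet ratio = (cullet mass / total batch mass) * 100
  Ratio = 186 / 211 * 100 = 88.15%

88.15%


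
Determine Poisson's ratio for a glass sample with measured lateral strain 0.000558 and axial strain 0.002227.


Poisson's ratio: nu = lateral strain / axial strain
  nu = 0.000558 / 0.002227 = 0.2506

0.2506


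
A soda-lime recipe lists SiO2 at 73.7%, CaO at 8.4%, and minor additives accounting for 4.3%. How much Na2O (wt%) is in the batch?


Pieces sum to 100%:
  Na2O = 100 - (SiO2 + CaO + others)
  Na2O = 100 - (73.7 + 8.4 + 4.3) = 13.6%

13.6%


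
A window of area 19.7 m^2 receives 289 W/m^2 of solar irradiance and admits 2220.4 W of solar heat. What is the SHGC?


Rearrange Q = Area * SHGC * Irradiance:
  SHGC = Q / (Area * Irradiance)
  SHGC = 2220.4 / (19.7 * 289) = 0.39

0.39


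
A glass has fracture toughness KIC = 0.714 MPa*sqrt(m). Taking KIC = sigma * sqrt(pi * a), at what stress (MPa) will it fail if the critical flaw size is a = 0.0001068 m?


Rearrange KIC = sigma * sqrt(pi * a):
  sigma = KIC / sqrt(pi * a)
  sqrt(pi * 0.0001068) = 0.018317
  sigma = 0.714 / 0.018317 = 38.98 MPa

38.98 MPa


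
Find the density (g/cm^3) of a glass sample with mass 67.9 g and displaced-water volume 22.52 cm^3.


Use the definition of density:
  rho = mass / volume
  rho = 67.9 / 22.52 = 3.015 g/cm^3

3.015 g/cm^3


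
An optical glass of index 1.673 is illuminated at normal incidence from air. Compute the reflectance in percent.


Fresnel reflectance at normal incidence:
  R = ((n - 1)/(n + 1))^2
  (n - 1)/(n + 1) = (1.673 - 1)/(1.673 + 1) = 0.251777
  R = 0.251777^2 = 0.0633917
  R(%) = 0.0633917 * 100 = 6.339%

6.339%


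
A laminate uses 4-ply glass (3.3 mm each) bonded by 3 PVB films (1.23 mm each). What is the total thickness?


Total thickness = glass contribution + PVB contribution
  Glass: 4 * 3.3 = 13.2 mm
  PVB: 3 * 1.23 = 3.69 mm
  Total = 13.2 + 3.69 = 16.89 mm

16.89 mm


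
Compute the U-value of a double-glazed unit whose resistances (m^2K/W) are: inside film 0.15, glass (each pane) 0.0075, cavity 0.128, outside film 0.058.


Total thermal resistance (series):
  R_total = R_in + R_glass + R_air + R_glass + R_out
  R_total = 0.15 + 0.0075 + 0.128 + 0.0075 + 0.058 = 0.351 m^2K/W
U-value = 1 / R_total = 1 / 0.351 = 2.849 W/m^2K

2.849 W/m^2K


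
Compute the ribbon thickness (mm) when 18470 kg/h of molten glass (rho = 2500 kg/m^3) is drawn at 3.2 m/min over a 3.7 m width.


Ribbon cross-section from mass balance:
  Volume rate = throughput / density = 18470 / 2500 = 7.388 m^3/h
  thickness = volume rate / (speed * 60 * width), i.e.
  thickness = throughput / (60 * speed * width * density) * 1000
  thickness = 18470 / (60 * 3.2 * 3.7 * 2500) * 1000 = 10.4 mm

10.4 mm


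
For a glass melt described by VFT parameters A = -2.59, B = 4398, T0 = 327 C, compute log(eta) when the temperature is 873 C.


VFT equation: log(eta) = A + B / (T - T0)
  T - T0 = 873 - 327 = 546
  B / (T - T0) = 4398 / 546 = 8.055
  log(eta) = -2.59 + 8.055 = 5.465

5.465


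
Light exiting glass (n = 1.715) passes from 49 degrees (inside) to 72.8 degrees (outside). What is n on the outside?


Apply Snell's law: n1 * sin(theta1) = n2 * sin(theta2)
  n2 = n1 * sin(theta1) / sin(theta2)
  sin(49) = 0.75471
  sin(72.8) = 0.955278
  n2 = 1.715 * 0.75471 / 0.955278 = 1.3549

1.3549


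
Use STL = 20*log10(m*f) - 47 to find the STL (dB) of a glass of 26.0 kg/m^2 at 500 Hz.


Mass law: STL = 20 * log10(m * f) - 47
  m * f = 26.0 * 500 = 13000
  log10(13000) = 4.11394
  STL = 20 * 4.11394 - 47 = 82.2788 - 47 = 35.3 dB

35.3 dB


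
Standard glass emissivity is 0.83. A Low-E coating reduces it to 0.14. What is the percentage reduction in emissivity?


Percentage reduction = (1 - coated/uncoated) * 100
  Ratio = 0.14 / 0.83 = 0.1687
  Reduction = (1 - 0.1687) * 100 = 83.1%

83.1%


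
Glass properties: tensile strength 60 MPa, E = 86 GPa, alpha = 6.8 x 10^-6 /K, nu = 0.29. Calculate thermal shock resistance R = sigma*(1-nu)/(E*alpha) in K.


Thermal shock resistance: R = sigma * (1 - nu) / (E * alpha)
  Numerator = 60 * (1 - 0.29) = 42.6
  Denominator = 86 * 1000 * (6.8 x 10^-6) = 0.5848
  R = 42.6 / 0.5848 = 72.8 K

72.8 K


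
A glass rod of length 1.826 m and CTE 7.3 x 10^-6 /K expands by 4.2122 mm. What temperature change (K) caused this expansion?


Rearrange dL = alpha * L0 * dT for dT:
  dT = dL / (alpha * L0)
  dL (m) = 4.2122 / 1000 = 0.0042122
  dT = 0.0042122 / ((7.3 x 10^-6) * 1.826) = 316.0 K

316.0 K


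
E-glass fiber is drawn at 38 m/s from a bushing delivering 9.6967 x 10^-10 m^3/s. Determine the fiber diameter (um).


Cross-sectional area from continuity:
  A = Q / v = 9.6967 x 10^-10 / 38 = 2.551763 x 10^-11 m^2
Diameter from circular cross-section:
  d = sqrt(4A / pi) * 10^6 (m -> um)
  d = sqrt(4 * 2.551763 x 10^-11 / pi) * 10^6 = 5.7 um

5.7 um


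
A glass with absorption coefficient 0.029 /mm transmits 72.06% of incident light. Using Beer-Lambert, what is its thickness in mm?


Rearrange T = exp(-alpha * thickness):
  thickness = -ln(T) / alpha
  T = 72.06/100 = 0.7206
  ln(T) = -0.32767
  -ln(T) = 0.32767
  thickness = 0.32767 / 0.029 = 11.3 mm

11.3 mm


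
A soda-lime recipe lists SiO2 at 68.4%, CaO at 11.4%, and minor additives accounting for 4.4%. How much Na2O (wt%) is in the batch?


Pieces sum to 100%:
  Na2O = 100 - (SiO2 + CaO + others)
  Na2O = 100 - (68.4 + 11.4 + 4.4) = 15.8%

15.8%


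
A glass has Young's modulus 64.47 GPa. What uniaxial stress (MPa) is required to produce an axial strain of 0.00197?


Rearrange E = sigma / epsilon:
  sigma = E * epsilon
  E (MPa) = 64.47 * 1000 = 64470
  sigma = 64470 * 0.00197 = 127.01 MPa

127.01 MPa


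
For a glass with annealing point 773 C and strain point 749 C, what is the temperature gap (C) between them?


Gap = T_anneal - T_strain:
  gap = 773 - 749 = 24 C

24 C


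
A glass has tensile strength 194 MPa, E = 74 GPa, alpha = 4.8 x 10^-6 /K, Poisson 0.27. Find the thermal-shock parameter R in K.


Thermal shock resistance: R = sigma * (1 - nu) / (E * alpha)
  Numerator = 194 * (1 - 0.27) = 141.62
  Denominator = 74 * 1000 * (4.8 x 10^-6) = 0.3552
  R = 141.62 / 0.3552 = 398.7 K

398.7 K


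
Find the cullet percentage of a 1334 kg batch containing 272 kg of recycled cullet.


Cullet ratio = (cullet mass / total batch mass) * 100
  Ratio = 272 / 1334 * 100 = 20.39%

20.39%


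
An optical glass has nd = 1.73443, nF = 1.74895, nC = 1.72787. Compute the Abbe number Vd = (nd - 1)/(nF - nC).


Abbe number formula: Vd = (nd - 1) / (nF - nC)
  nd - 1 = 1.73443 - 1 = 0.73443
  nF - nC = 1.74895 - 1.72787 = 0.02108
  Vd = 0.73443 / 0.02108 = 34.84

34.84


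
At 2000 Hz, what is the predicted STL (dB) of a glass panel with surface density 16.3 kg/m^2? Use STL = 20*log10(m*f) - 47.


Mass law: STL = 20 * log10(m * f) - 47
  m * f = 16.3 * 2000 = 32600
  log10(32600) = 4.51322
  STL = 20 * 4.51322 - 47 = 90.2644 - 47 = 43.3 dB

43.3 dB


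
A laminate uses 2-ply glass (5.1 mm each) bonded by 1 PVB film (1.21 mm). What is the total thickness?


Total thickness = glass contribution + PVB contribution
  Glass: 2 * 5.1 = 10.2 mm
  PVB: 1 * 1.21 = 1.21 mm
  Total = 10.2 + 1.21 = 11.41 mm

11.41 mm


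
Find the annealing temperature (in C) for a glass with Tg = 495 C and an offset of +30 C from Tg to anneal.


The annealing temperature is Tg plus the offset:
  T_anneal = 495 + 30 = 525 C

525 C


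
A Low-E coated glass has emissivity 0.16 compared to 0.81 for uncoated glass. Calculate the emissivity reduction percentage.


Percentage reduction = (1 - coated/uncoated) * 100
  Ratio = 0.16 / 0.81 = 0.1975
  Reduction = (1 - 0.1975) * 100 = 80.2%

80.2%


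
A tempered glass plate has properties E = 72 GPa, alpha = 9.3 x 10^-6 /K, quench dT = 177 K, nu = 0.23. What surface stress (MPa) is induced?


Tempering stress: sigma = E * alpha * dT / (1 - nu)
  E (MPa) = 72 * 1000 = 72000
  Numerator = 72000 * (9.3 x 10^-6) * 177 = 118.5192
  Denominator = 1 - 0.23 = 0.77
  sigma = 118.5192 / 0.77 = 153.9 MPa

153.9 MPa


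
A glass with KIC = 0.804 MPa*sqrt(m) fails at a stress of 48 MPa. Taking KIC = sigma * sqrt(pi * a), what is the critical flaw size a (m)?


Rearrange KIC = sigma * sqrt(pi * a):
  sqrt(pi * a) = KIC / sigma
  sqrt(pi * a) = 0.804 / 48 = 0.01675
  a = (KIC / sigma)^2 / pi
  a = 0.01675^2 / pi = 0.0000893 m

0.0000893 m
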